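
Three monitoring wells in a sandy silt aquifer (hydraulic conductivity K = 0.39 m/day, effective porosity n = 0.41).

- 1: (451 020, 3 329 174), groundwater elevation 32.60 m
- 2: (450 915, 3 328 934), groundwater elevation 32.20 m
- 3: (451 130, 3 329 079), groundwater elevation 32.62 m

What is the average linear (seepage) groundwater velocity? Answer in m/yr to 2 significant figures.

With h = a·x + b·y + c and 1 as origin, the differences give:
  (-105)·a + (-240)·b = -0.40
  110·a + (-95)·b = +0.02
Eliminate b (×(-95) and ×(-240), subtract): 36375·a = 42.800 → a = ∂h/∂x = +0.001177
Back-substitute: b = ∂h/∂y = +0.001152.
|∇h| = √(0.001177² + 0.001152²) = 0.001647
Seepage velocity v = K·i/n = 0.39 × 0.001647 / 0.41 = 0.001567 m/day = 0.5723 m/yr.

0.57 m/yr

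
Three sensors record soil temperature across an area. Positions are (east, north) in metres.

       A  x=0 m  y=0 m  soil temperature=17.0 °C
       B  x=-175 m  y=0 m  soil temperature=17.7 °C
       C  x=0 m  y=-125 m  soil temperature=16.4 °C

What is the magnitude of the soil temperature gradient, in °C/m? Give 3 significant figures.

0.00625 °C/m

∂T/∂x = (17.7 − 17.0) / (-175 − 0) = -0.004000
∂T/∂y = (16.4 − 17.0) / (-125 − 0) = +0.004800
|∇f| = √(-0.004000² + 0.004800²) = 0.006248 °C/m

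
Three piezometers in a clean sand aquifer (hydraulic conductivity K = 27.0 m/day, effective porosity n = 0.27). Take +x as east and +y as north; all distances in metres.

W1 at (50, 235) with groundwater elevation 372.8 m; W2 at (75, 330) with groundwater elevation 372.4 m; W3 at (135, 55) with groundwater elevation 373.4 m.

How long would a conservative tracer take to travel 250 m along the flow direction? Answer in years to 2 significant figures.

Three-point gradient (reference W1): Δ to W2 = (25, 95, -0.4), Δ to W3 = (85, -180, +0.6).
∂h/∂x = -0.001193, ∂h/∂y = -0.003897 (det = -12575).
|∇h| = √(-0.001193² + -0.003897²) = 0.004076
Seepage velocity v = K·i/n = 27.0 × 0.004076 / 0.27 = 0.4076 m/day.
t = 250 / 0.4076 = 613.3 days = 1.68 years.

1.7 years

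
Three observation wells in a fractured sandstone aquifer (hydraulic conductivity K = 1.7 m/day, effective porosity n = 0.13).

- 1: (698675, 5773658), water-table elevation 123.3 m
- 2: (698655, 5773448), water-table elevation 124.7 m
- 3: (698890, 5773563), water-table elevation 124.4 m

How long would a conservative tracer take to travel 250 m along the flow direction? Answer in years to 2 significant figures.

7.3 years

With h = a·x + b·y + c and 1 as origin, the differences give:
  (-20)·a + (-210)·b = +1.4
  215·a + (-95)·b = +1.1
Eliminate b (×(-95) and ×(-210), subtract): 47050·a = 98.00 → a = ∂h/∂x = +0.002083
Back-substitute: b = ∂h/∂y = -0.006865.
|∇h| = √(0.002083² + -0.006865²) = 0.007174
Seepage velocity v = K·i/n = 1.7 × 0.007174 / 0.13 = 0.09381 m/day.
t = 250 / 0.09381 = 2665 days = 7.3 years.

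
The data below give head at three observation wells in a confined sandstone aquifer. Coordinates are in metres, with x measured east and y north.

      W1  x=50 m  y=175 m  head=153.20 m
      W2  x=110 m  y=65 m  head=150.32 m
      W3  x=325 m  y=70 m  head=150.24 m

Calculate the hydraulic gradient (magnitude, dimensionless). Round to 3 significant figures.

0.0257

Taking W1 as reference: W2−W1 = (60, -110, -2.88); W3−W1 = (275, -105, -2.96).
Determinant of the coordinate differences = 60·(-105) − 275·(-110) = 23950.
∂h/∂x = [(-2.88)·(-105) − (-2.96)·(-110)] / 23950 = -0.0009687
∂h/∂y = [60·(-2.96) − 275·(-2.88)] / 23950 = +0.02565
|∇h| = √(-0.0009687² + 0.02565²) = 0.02567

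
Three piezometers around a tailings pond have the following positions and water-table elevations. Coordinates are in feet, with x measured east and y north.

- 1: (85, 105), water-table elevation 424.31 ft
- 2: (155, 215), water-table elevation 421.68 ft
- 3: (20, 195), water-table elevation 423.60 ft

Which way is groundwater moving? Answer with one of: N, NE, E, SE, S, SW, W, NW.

NE

Taking 1 as reference: 2−1 = (70, 110, -2.63); 3−1 = (-65, 90, -0.71).
Solve a·Δx + b·Δy = Δh: det = 70·90 − (-65)·110 = 13450.
∂h/∂x = [(-2.63)·90 − (-0.71)·110] / 13450 = -0.01179
∂h/∂y = [70·(-0.71) − (-65)·(-2.63)] / 13450 = -0.01641
Flow = −∇h = (+0.01179 east, +0.01641 north), which points northeast.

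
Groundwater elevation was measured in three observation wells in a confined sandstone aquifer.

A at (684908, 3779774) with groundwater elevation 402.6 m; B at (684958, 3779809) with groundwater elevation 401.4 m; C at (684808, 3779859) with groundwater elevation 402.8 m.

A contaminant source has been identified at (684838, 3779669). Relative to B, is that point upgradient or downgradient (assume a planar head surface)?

upgradient

Differences from A: to B (Δx, Δy, Δh) = (50, 35, -1.2); to C = (-100, 85, +0.2).
Solve a·Δx + b·Δy = Δh: det = 50·85 − (-100)·35 = 7750.
∂h/∂x = [(-1.2)·85 − (+0.2)·35] / 7750 = -0.01406
∂h/∂y = [50·(+0.2) − (-100)·(-1.2)] / 7750 = -0.01419
Head at (684838, 3779669) = 402.6 + (-0.01406)·(-70) + (-0.01419)·(-105) = 405.07 m.
That is higher than the 401.4 m at B, so the point is upgradient.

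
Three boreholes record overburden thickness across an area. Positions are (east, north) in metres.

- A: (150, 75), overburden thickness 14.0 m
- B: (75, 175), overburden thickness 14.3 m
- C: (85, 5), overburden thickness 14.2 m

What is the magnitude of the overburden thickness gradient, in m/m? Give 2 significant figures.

Taking A as reference: B−A = (-75, 100, +0.3); C−A = (-65, -70, +0.2).
Determinant of the coordinate differences = (-75)·(-70) − (-65)·100 = 11750.
∂d/∂x = [(+0.3)·(-70) − (+0.2)·100] / 11750 = -0.003489
∂d/∂y = [(-75)·(+0.2) − (-65)·(+0.3)] / 11750 = +0.0003830
|∇f| = √(-0.003489² + 0.0003830²) = 0.00351 m/m

0.0035 m/m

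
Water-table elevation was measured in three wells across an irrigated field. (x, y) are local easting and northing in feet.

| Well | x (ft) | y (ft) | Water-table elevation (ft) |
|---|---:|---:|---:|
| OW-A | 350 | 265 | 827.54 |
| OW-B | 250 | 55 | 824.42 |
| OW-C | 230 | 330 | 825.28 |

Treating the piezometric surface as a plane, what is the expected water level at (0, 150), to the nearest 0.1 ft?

Differences from OW-A: to OW-B (Δx, Δy, Δh) = (-100, -210, -3.12); to OW-C = (-120, 65, -2.26).
Determinant of the coordinate differences = (-100)·65 − (-120)·(-210) = -31700.
∂h/∂x = [(-3.12)·65 − (-2.26)·(-210)] / -31700 = +0.02137
∂h/∂y = [(-100)·(-2.26) − (-120)·(-3.12)] / -31700 = +0.004681
h(0, 150) = 827.54 + (+0.02137)·(-350) + (+0.004681)·(-115) = 827.54 -7.479 -0.538 = 819.522 ft.

819.5 ft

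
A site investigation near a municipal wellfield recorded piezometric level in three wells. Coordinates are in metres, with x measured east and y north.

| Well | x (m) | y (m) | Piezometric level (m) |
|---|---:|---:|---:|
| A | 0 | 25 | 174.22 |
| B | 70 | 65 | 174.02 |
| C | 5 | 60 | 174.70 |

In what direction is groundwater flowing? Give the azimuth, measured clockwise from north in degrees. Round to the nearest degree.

With h = a·x + b·y + c and A as origin, the differences give:
  70·a + 40·b = -0.20
  5·a + 35·b = +0.48
Eliminate b (×35 and ×40, subtract): 2250·a = -26.200 → a = ∂h/∂x = -0.01164
Back-substitute: b = ∂h/∂y = +0.01538.
Flow direction (−∇h) has components (+0.01164 E, -0.01538 N).
Azimuth = atan2(E, N) = atan2(+0.01164, -0.01538) = 142.9° ≈ 143°.

143°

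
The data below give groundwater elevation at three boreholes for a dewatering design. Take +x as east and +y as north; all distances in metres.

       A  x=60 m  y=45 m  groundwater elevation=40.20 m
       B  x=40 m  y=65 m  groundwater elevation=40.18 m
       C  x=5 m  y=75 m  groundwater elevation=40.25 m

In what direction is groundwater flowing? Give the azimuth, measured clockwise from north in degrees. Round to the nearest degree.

Differences from A: to B (Δx, Δy, Δh) = (-20, 20, -0.02); to C = (-55, 30, +0.05).
Solve a·Δx + b·Δy = Δh: det = (-20)·30 − (-55)·20 = 500.
∂h/∂x = [(-0.02)·30 − (+0.05)·20] / 500 = -0.003200
∂h/∂y = [(-20)·(+0.05) − (-55)·(-0.02)] / 500 = -0.004200
Flow direction (−∇h) has components (+0.003200 E, +0.004200 N).
Azimuth = atan2(E, N) = atan2(+0.003200, +0.004200) = 37.3° ≈ 037°.

037°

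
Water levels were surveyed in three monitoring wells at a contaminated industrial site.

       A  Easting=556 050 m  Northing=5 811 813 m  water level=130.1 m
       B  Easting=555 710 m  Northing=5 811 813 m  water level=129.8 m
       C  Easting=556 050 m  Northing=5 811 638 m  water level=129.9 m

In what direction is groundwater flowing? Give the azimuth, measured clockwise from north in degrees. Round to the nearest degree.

218°

∂h/∂x = (129.8 − 130.1) / (555710 − 556050) = +0.0008824
∂h/∂y = (129.9 − 130.1) / (5811638 − 5811813) = +0.001143
Flow direction (−∇h) has components (-0.0008824 E, -0.001143 N).
Azimuth = atan2(E, N) = atan2(-0.0008824, -0.001143) = 217.7° ≈ 218°.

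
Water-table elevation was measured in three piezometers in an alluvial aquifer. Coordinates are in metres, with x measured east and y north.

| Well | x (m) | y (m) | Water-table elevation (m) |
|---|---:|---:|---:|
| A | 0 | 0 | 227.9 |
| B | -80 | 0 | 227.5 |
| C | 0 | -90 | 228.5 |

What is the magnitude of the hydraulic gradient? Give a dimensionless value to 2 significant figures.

0.0083

∂h/∂x = (227.5 − 227.9) / (-80 − 0) = +0.005000
∂h/∂y = (228.5 − 227.9) / (-90 − 0) = -0.006667
|∇h| = √(0.005000² + -0.006667²) = 0.008334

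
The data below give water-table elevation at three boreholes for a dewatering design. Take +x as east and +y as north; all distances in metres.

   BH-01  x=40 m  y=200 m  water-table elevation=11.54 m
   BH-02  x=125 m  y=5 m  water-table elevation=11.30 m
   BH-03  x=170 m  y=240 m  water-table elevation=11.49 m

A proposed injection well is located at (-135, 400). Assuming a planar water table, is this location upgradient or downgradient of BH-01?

Three-point gradient (reference BH-01): Δ to BH-02 = (85, -195, -0.24), Δ to BH-03 = (130, 40, -0.05).
∂h/∂x = -0.0006730, ∂h/∂y = +0.0009374 (det = 28750).
Head at (-135, 400) = 11.54 + (-0.0006730)·(-175) + (+0.0009374)·(200) = 11.85 m.
That is higher than the 11.54 m at BH-01, so the point is upgradient.

upgradient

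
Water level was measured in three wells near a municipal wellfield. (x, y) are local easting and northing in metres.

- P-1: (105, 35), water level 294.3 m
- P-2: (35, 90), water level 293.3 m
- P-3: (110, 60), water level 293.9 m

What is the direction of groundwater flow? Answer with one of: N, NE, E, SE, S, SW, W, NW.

N

Taking P-1 as reference: P-2−P-1 = (-70, 55, -1.0); P-3−P-1 = (5, 25, -0.4).
Solve a·Δx + b·Δy = Δh: det = (-70)·25 − 5·55 = -2025.
∂h/∂x = [(-1.0)·25 − (-0.4)·55] / -2025 = +0.001481
∂h/∂y = [(-70)·(-0.4) − 5·(-1.0)] / -2025 = -0.01630
Flow = −∇h = (-0.001481 east, +0.01630 north), which points north.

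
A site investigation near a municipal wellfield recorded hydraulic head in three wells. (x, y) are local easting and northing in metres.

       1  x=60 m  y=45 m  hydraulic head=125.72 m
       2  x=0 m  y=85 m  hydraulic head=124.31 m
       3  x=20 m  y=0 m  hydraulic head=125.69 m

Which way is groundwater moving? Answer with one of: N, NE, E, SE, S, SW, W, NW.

NW

Taking 1 as reference: 2−1 = (-60, 40, -1.41); 3−1 = (-40, -45, -0.03).
Solve a·Δx + b·Δy = Δh: det = (-60)·(-45) − (-40)·40 = 4300.
∂h/∂x = [(-1.41)·(-45) − (-0.03)·40] / 4300 = +0.01503
∂h/∂y = [(-60)·(-0.03) − (-40)·(-1.41)] / 4300 = -0.01270
Flow = −∇h = (-0.01503 east, +0.01270 north), which points northwest.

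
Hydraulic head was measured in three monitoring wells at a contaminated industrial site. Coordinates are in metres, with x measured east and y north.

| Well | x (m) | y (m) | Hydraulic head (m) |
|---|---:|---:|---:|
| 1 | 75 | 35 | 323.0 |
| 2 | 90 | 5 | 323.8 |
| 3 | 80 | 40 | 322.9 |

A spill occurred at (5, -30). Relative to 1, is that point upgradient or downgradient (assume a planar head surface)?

upgradient

With h = a·x + b·y + c and 1 as origin, the differences give:
  15·a + (-30)·b = +0.8
  5·a + 5·b = -0.1
Eliminate b (×5 and ×(-30), subtract): 225·a = 1.00 → a = ∂h/∂x = +0.004444
Back-substitute: b = ∂h/∂y = -0.02444.
Head at (5, -30) = 323.0 + (+0.004444)·(-70) + (-0.02444)·(-65) = 324.28 m.
That is higher than the 323.0 m at 1, so the point is upgradient.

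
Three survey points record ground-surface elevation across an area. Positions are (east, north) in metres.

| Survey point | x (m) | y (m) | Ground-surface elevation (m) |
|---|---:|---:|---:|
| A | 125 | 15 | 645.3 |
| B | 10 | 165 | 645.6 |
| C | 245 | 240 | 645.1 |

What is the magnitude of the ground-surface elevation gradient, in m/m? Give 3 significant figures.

Differences from A: to B (Δx, Δy, Δh) = (-115, 150, +0.3); to C = (120, 225, -0.2).
Determinant of the coordinate differences = (-115)·225 − 120·150 = -43875.
∂z/∂x = [(+0.3)·225 − (-0.2)·150] / -43875 = -0.002222
∂z/∂y = [(-115)·(-0.2) − 120·(+0.3)] / -43875 = +0.0002963
|∇f| = √(-0.002222² + 0.0002963²) = 0.002242 m/m

0.00224 m/m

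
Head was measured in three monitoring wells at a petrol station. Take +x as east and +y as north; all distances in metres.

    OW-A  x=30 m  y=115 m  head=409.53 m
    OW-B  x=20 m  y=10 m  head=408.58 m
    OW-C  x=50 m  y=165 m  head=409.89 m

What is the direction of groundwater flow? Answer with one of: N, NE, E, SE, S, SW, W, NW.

SE

Three-point gradient (reference OW-A): Δ to OW-B = (-10, -105, -0.95), Δ to OW-C = (20, 50, +0.36).
∂h/∂x = -0.006062, ∂h/∂y = +0.009625 (det = 1600).
Flow = −∇h = (+0.006062 east, -0.009625 north), which points southeast.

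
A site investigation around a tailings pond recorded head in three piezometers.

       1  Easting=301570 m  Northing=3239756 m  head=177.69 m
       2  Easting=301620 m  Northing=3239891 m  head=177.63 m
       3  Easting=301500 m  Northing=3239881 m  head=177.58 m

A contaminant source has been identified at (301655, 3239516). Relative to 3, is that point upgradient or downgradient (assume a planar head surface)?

upgradient

Three-point gradient (reference 1): Δ to 2 = (50, 135, -0.06), Δ to 3 = (-70, 125, -0.11).
∂h/∂x = +0.0004682, ∂h/∂y = -0.0006178 (det = 15700).
Head at (301655, 3239516) = 177.69 + (+0.0004682)·(85) + (-0.0006178)·(-240) = 177.88 m.
That is higher than the 177.58 m at 3, so the point is upgradient.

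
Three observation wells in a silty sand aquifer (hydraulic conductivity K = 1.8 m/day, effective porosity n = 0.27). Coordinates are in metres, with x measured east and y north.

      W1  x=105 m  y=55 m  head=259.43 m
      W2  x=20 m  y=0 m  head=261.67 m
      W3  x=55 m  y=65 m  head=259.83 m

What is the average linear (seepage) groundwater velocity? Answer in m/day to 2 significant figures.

0.17 m/day

With h = a·x + b·y + c and W1 as origin, the differences give:
  (-85)·a + (-55)·b = +2.24
  (-50)·a + 10·b = +0.40
Eliminate b (×10 and ×(-55), subtract): -3600·a = 44.400 → a = ∂h/∂x = -0.01233
Back-substitute: b = ∂h/∂y = -0.02167.
|∇h| = √(-0.01233² + -0.02167²) = 0.02493
Seepage velocity v = K·i/n = 1.8 × 0.02493 / 0.27 = 0.1662 m/day.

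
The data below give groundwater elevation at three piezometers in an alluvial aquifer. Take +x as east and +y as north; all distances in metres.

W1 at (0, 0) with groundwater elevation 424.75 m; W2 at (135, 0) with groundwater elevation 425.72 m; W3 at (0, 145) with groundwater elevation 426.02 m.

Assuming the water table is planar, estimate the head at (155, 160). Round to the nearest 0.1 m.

∂h/∂x = (425.72 − 424.75) / (135 − 0) = +0.007185
∂h/∂y = (426.02 − 424.75) / (145 − 0) = +0.008759
h(155, 160) = 424.75 + (+0.007185)·(155) + (+0.008759)·(160) = 424.75 +1.114 +1.401 = 427.265 m.

427.3 m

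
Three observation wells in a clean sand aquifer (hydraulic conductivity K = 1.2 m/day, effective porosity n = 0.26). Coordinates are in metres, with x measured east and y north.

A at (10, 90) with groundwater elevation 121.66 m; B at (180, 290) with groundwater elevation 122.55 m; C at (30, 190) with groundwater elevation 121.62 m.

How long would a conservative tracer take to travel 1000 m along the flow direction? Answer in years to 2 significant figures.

77 years

Differences from A: to B (Δx, Δy, Δh) = (170, 200, +0.89); to C = (20, 100, -0.04).
Determinant of the coordinate differences = 170·100 − 20·200 = 13000.
∂h/∂x = [(+0.89)·100 − (-0.04)·200] / 13000 = +0.007462
∂h/∂y = [170·(-0.04) − 20·(+0.89)] / 13000 = -0.001892
|∇h| = √(0.007462² + -0.001892²) = 0.007698
Seepage velocity v = K·i/n = 1.2 × 0.007698 / 0.26 = 0.03553 m/day.
t = 1000 / 0.03553 = 2.815e+04 days = 77.1 years.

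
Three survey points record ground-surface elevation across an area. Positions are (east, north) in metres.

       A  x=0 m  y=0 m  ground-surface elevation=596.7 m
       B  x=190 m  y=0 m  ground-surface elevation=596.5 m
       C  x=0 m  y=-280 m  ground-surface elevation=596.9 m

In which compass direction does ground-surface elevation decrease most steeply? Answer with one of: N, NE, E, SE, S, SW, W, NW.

∂z/∂x = (596.5 − 596.7) / (190 − 0) = -0.001053
∂z/∂y = (596.9 − 596.7) / (-280 − 0) = -0.0007143
Steepest decrease is along −∇f = (+0.001053 E, +0.0007143 N) → northeast.

NE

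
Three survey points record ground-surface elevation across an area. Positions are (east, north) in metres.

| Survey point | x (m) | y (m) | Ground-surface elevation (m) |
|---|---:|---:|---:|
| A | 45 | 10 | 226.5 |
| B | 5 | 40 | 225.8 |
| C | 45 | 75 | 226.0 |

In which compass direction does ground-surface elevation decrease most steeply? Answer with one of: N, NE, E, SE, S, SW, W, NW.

NW

Three-point gradient (reference A): Δ to B = (-40, 30, -0.7), Δ to C = (0, 65, -0.5).
∂z/∂x = +0.01173, ∂z/∂y = -0.007692 (det = -2600).
Steepest decrease is along −∇f = (-0.01173 E, +0.007692 N) → northwest.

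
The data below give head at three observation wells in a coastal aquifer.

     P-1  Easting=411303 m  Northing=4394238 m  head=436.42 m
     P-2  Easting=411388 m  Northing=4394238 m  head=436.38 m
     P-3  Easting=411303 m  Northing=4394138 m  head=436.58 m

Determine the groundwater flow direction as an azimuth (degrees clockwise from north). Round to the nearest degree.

∂h/∂x = (436.38 − 436.42) / (411388 − 411303) = -0.0004706
∂h/∂y = (436.58 − 436.42) / (4394138 − 4394238) = -0.001600
Flow direction (−∇h) has components (+0.0004706 E, +0.001600 N).
Azimuth = atan2(E, N) = atan2(+0.0004706, +0.001600) = 16.4° ≈ 016°.

016°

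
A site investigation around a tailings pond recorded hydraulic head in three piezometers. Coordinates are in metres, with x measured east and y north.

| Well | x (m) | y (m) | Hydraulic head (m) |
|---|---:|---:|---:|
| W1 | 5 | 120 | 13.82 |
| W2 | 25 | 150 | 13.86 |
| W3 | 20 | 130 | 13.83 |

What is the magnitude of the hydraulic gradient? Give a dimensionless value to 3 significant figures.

Taking W1 as reference: W2−W1 = (20, 30, +0.04); W3−W1 = (15, 10, +0.01).
Determinant of the coordinate differences = 20·10 − 15·30 = -250.
∂h/∂x = [(+0.04)·10 − (+0.01)·30] / -250 = -0.0004000
∂h/∂y = [20·(+0.01) − 15·(+0.04)] / -250 = +0.001600
|∇h| = √(-0.0004000² + 0.001600²) = 0.001649

0.00165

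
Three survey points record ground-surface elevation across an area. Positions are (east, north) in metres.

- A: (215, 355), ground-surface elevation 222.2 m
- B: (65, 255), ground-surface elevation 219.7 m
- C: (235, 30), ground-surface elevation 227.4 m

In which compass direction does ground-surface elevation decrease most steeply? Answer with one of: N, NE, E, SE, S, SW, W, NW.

NW

Three-point gradient (reference A): Δ to B = (-150, -100, -2.5), Δ to C = (20, -325, +5.2).
∂z/∂x = +0.02626, ∂z/∂y = -0.01438 (det = 50750).
Steepest decrease is along −∇f = (-0.02626 E, +0.01438 N) → northwest.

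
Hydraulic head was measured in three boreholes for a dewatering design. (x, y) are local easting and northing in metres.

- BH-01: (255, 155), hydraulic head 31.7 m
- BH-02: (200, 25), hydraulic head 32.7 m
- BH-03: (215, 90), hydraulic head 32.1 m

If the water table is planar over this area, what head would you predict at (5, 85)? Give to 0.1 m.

30.5 m

With h = a·x + b·y + c and BH-01 as origin, the differences give:
  (-55)·a + (-130)·b = +1.0
  (-40)·a + (-65)·b = +0.4
Eliminate b (×(-65) and ×(-130), subtract): -1625·a = -13.00 → a = ∂h/∂x = +0.008000
Back-substitute: b = ∂h/∂y = -0.01108.
h(5, 85) = 31.7 + (+0.008000)·(-250) + (-0.01108)·(-70) = 31.7 -2.000 +0.775 = 30.475 m.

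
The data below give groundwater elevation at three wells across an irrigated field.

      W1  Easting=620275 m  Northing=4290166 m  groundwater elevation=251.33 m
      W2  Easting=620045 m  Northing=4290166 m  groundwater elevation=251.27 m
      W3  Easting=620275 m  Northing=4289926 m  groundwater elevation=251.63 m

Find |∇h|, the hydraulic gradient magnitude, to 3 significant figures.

0.00128

∂h/∂x = (251.27 − 251.33) / (620045 − 620275) = +0.0002609
∂h/∂y = (251.63 − 251.33) / (4289926 − 4290166) = -0.001250
|∇h| = √(0.0002609² + -0.001250²) = 0.001277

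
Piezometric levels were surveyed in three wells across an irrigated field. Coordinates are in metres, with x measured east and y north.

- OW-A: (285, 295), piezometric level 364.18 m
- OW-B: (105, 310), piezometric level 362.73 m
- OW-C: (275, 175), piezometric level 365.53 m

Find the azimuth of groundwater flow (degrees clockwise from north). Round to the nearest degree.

With h = a·x + b·y + c and OW-A as origin, the differences give:
  (-180)·a + 15·b = -1.45
  (-10)·a + (-120)·b = +1.35
Eliminate b (×(-120) and ×15, subtract): 21750·a = 153.750 → a = ∂h/∂x = +0.007069
Back-substitute: b = ∂h/∂y = -0.01184.
Flow direction (−∇h) has components (-0.007069 E, +0.01184 N).
Azimuth = atan2(E, N) = atan2(-0.007069, +0.01184) = 329.2° ≈ 329°.

329°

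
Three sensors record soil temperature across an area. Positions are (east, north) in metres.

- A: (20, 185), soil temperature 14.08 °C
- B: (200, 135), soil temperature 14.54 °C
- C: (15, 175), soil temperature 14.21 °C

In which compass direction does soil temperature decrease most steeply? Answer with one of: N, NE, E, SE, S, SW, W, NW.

N

With T = a·x + b·y + c and A as origin, the differences give:
  180·a + (-50)·b = +0.46
  (-5)·a + (-10)·b = +0.13
Eliminate b (×(-10) and ×(-50), subtract): -2050·a = 1.900 → a = ∂T/∂x = -0.0009268
Back-substitute: b = ∂T/∂y = -0.01254.
Steepest decrease is along −∇f = (+0.0009268 E, +0.01254 N) → north.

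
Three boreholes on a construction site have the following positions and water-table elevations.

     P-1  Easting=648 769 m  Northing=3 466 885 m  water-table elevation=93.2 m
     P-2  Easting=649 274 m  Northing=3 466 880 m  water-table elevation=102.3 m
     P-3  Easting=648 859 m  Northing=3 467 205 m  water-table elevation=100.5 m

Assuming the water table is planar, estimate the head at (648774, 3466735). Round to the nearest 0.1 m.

90.6 m

Three-point gradient (reference P-1): Δ to P-2 = (505, -5, +9.1), Δ to P-3 = (90, 320, +7.3).
∂h/∂x = +0.01820, ∂h/∂y = +0.01770 (det = 162050).
h(648774, 3466735) = 93.2 + (+0.01820)·(5) + (+0.01770)·(-150) = 93.2 +0.091 -2.654 = 90.637 m.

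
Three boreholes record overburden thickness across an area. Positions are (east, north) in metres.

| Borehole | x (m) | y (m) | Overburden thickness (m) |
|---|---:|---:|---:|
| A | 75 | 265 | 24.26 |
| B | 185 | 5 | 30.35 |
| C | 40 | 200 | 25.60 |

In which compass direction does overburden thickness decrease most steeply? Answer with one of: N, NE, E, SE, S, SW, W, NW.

N

Differences from A: to B (Δx, Δy, Δh) = (110, -260, +6.09); to C = (-35, -65, +1.34).
Determinant of the coordinate differences = 110·(-65) − (-35)·(-260) = -16250.
∂d/∂x = [(+6.09)·(-65) − (+1.34)·(-260)] / -16250 = +0.002920
∂d/∂y = [110·(+1.34) − (-35)·(+6.09)] / -16250 = -0.02219
Steepest decrease is along −∇f = (-0.002920 E, +0.02219 N) → north.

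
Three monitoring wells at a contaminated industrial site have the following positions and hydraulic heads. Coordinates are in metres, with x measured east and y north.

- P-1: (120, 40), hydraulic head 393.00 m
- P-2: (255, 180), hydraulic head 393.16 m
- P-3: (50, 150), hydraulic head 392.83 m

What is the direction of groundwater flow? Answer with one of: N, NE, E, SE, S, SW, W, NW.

Differences from P-1: to P-2 (Δx, Δy, Δh) = (135, 140, +0.16); to P-3 = (-70, 110, -0.17).
Determinant of the coordinate differences = 135·110 − (-70)·140 = 24650.
∂h/∂x = [(+0.16)·110 − (-0.17)·140] / 24650 = +0.001680
∂h/∂y = [135·(-0.17) − (-70)·(+0.16)] / 24650 = -0.0004767
Flow = −∇h = (-0.001680 east, +0.0004767 north), which points west.

W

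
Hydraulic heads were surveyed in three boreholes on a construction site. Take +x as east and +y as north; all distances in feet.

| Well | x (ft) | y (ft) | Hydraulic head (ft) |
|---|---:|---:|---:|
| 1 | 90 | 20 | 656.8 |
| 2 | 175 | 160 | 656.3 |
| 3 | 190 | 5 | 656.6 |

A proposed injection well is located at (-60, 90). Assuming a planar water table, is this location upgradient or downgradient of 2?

Taking 1 as reference: 2−1 = (85, 140, -0.5); 3−1 = (100, -15, -0.2).
Determinant of the coordinate differences = 85·(-15) − 100·140 = -15275.
∂h/∂x = [(-0.5)·(-15) − (-0.2)·140] / -15275 = -0.002324
∂h/∂y = [85·(-0.2) − 100·(-0.5)] / -15275 = -0.002160
Head at (-60, 90) = 656.8 + (-0.002324)·(-150) + (-0.002160)·(70) = 657.00 ft.
That is higher than the 656.3 ft at 2, so the point is upgradient.

upgradient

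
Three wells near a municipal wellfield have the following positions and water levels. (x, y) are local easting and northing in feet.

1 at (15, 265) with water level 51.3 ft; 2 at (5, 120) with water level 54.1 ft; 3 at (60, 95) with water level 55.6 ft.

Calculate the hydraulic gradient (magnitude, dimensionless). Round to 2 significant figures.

0.027

With h = a·x + b·y + c and 1 as origin, the differences give:
  (-10)·a + (-145)·b = +2.8
  45·a + (-170)·b = +4.3
Eliminate b (×(-170) and ×(-145), subtract): 8225·a = 147.50 → a = ∂h/∂x = +0.01793
Back-substitute: b = ∂h/∂y = -0.02055.
|∇h| = √(0.01793² + -0.02055²) = 0.02727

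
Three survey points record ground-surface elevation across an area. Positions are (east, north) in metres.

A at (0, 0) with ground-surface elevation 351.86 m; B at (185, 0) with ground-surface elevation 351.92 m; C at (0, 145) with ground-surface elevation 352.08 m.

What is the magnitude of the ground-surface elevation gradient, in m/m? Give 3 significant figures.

∂z/∂x = (351.92 − 351.86) / (185 − 0) = +0.0003243
∂z/∂y = (352.08 − 351.86) / (145 − 0) = +0.001517
|∇f| = √(0.0003243² + 0.001517²) = 0.001551 m/m

0.00155 m/m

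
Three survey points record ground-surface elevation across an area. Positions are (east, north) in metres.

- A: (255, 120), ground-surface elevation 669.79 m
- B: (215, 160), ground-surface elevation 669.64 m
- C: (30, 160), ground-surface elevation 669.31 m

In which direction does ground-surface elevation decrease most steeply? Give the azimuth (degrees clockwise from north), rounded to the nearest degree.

Differences from A: to B (Δx, Δy, Δh) = (-40, 40, -0.15); to C = (-225, 40, -0.48).
Solve a·Δx + b·Δy = Δz: det = (-40)·40 − (-225)·40 = 7400.
∂z/∂x = [(-0.15)·40 − (-0.48)·40] / 7400 = +0.001784
∂z/∂y = [(-40)·(-0.48) − (-225)·(-0.15)] / 7400 = -0.001966
Steepest decrease is along −∇f: components (-0.001784 E, +0.001966 N).
Azimuth = atan2(-0.001784, +0.001966) = 317.8° ≈ 318°.

318°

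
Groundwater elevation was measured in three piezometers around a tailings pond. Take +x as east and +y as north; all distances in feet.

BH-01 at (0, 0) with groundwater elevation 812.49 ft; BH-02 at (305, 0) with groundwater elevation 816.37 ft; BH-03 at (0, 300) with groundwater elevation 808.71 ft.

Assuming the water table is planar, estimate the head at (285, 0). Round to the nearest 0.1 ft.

∂h/∂x = (816.37 − 812.49) / (305 − 0) = +0.01272
∂h/∂y = (808.71 − 812.49) / (300 − 0) = -0.01260
h(285, 0) = 812.49 + (+0.01272)·(285) + (-0.01260)·(0) = 812.49 +3.626 -0.000 = 816.116 ft.

816.1 ft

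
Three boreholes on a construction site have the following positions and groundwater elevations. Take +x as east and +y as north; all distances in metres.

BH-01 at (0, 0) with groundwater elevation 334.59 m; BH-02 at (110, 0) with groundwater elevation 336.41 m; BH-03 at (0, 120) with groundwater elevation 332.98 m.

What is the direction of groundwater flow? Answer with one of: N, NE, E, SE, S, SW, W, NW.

∂h/∂x = (336.41 − 334.59) / (110 − 0) = +0.01655
∂h/∂y = (332.98 − 334.59) / (120 − 0) = -0.01342
Flow = −∇h = (-0.01655 east, +0.01342 north), which points northwest.

NW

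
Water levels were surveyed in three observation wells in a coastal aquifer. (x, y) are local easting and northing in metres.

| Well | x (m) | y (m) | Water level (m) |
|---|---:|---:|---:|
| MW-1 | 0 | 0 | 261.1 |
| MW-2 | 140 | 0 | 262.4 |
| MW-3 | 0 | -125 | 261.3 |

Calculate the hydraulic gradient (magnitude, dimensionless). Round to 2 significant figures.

∂h/∂x = (262.4 − 261.1) / (140 − 0) = +0.009286
∂h/∂y = (261.3 − 261.1) / (-125 − 0) = -0.001600
|∇h| = √(0.009286² + -0.001600²) = 0.009423

0.0094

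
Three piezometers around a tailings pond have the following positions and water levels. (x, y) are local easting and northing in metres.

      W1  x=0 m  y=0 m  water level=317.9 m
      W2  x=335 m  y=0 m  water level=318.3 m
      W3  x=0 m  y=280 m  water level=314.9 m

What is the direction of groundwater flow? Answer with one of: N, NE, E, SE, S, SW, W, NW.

N

∂h/∂x = (318.3 − 317.9) / (335 − 0) = +0.001194
∂h/∂y = (314.9 − 317.9) / (280 − 0) = -0.01071
Flow = −∇h = (-0.001194 east, +0.01071 north), which points north.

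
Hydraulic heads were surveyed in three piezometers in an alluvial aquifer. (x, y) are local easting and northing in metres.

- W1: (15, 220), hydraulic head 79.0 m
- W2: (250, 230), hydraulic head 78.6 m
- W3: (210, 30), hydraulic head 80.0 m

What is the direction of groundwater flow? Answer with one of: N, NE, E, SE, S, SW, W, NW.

N

Taking W1 as reference: W2−W1 = (235, 10, -0.4); W3−W1 = (195, -190, +1.0).
Solve a·Δx + b·Δy = Δh: det = 235·(-190) − 195·10 = -46600.
∂h/∂x = [(-0.4)·(-190) − (+1.0)·10] / -46600 = -0.001416
∂h/∂y = [235·(+1.0) − 195·(-0.4)] / -46600 = -0.006717
Flow = −∇h = (+0.001416 east, +0.006717 north), which points north.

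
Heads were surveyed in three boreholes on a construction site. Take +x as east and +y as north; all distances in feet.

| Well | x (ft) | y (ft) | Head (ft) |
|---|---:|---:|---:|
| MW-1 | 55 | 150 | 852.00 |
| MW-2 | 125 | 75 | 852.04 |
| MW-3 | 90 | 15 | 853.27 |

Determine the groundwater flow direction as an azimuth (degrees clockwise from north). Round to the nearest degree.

Differences from MW-1: to MW-2 (Δx, Δy, Δh) = (70, -75, +0.04); to MW-3 = (35, -135, +1.27).
Determinant of the coordinate differences = 70·(-135) − 35·(-75) = -6825.
∂h/∂x = [(+0.04)·(-135) − (+1.27)·(-75)] / -6825 = -0.01316
∂h/∂y = [70·(+1.27) − 35·(+0.04)] / -6825 = -0.01282
Flow direction (−∇h) has components (+0.01316 E, +0.01282 N).
Azimuth = atan2(E, N) = atan2(+0.01316, +0.01282) = 45.8° ≈ 046°.

046°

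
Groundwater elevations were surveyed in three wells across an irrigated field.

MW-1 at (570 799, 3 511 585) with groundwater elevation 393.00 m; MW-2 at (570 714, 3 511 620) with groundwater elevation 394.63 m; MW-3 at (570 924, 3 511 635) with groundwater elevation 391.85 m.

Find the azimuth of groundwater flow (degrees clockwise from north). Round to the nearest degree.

131°

Differences from MW-1: to MW-2 (Δx, Δy, Δh) = (-85, 35, +1.63); to MW-3 = (125, 50, -1.15).
Determinant of the coordinate differences = (-85)·50 − 125·35 = -8625.
∂h/∂x = [(+1.63)·50 − (-1.15)·35] / -8625 = -0.01412
∂h/∂y = [(-85)·(-1.15) − 125·(+1.63)] / -8625 = +0.01229
Flow direction (−∇h) has components (+0.01412 E, -0.01229 N).
Azimuth = atan2(E, N) = atan2(+0.01412, -0.01229) = 131.0° ≈ 131°.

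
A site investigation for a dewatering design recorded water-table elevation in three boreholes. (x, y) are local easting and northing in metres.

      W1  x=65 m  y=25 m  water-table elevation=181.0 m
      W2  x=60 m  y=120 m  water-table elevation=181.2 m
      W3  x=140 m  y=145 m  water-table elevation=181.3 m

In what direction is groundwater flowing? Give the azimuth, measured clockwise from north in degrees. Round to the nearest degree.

195°

With h = a·x + b·y + c and W1 as origin, the differences give:
  (-5)·a + 95·b = +0.2
  75·a + 120·b = +0.3
Eliminate b (×120 and ×95, subtract): -7725·a = -4.50 → a = ∂h/∂x = +0.0005825
Back-substitute: b = ∂h/∂y = +0.002136.
Flow direction (−∇h) has components (-0.0005825 E, -0.002136 N).
Azimuth = atan2(E, N) = atan2(-0.0005825, -0.002136) = 195.3° ≈ 195°.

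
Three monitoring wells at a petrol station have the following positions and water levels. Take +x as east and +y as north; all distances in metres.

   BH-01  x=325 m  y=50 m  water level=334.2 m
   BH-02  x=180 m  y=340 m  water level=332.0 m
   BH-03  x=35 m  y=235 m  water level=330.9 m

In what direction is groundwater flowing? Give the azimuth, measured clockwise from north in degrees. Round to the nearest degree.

Three-point gradient (reference BH-01): Δ to BH-02 = (-145, 290, -2.2), Δ to BH-03 = (-290, 185, -3.3).
∂h/∂x = +0.009603, ∂h/∂y = -0.002785 (det = 57275).
Flow direction (−∇h) has components (-0.009603 E, +0.002785 N).
Azimuth = atan2(E, N) = atan2(-0.009603, +0.002785) = 286.2° ≈ 286°.

286°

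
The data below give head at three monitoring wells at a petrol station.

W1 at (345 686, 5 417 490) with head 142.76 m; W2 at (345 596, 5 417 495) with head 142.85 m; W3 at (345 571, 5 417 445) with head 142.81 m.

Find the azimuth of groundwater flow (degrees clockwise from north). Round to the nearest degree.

Taking W1 as reference: W2−W1 = (-90, 5, +0.09); W3−W1 = (-115, -45, +0.05).
Determinant of the coordinate differences = (-90)·(-45) − (-115)·5 = 4625.
∂h/∂x = [(+0.09)·(-45) − (+0.05)·5] / 4625 = -0.0009297
∂h/∂y = [(-90)·(+0.05) − (-115)·(+0.09)] / 4625 = +0.001265
Flow direction (−∇h) has components (+0.0009297 E, -0.001265 N).
Azimuth = atan2(E, N) = atan2(+0.0009297, -0.001265) = 143.7° ≈ 144°.

144°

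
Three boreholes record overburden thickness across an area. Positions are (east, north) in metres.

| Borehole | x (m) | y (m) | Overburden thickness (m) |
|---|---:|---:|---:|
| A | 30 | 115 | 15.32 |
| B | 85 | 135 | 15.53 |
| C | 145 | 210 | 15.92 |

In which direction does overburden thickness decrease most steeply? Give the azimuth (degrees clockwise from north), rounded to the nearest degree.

With d = a·x + b·y + c and A as origin, the differences give:
  55·a + 20·b = +0.21
  115·a + 95·b = +0.60
Eliminate b (×95 and ×20, subtract): 2925·a = 7.950 → a = ∂d/∂x = +0.002718
Back-substitute: b = ∂d/∂y = +0.003026.
Steepest decrease is along −∇f: components (-0.002718 E, -0.003026 N).
Azimuth = atan2(-0.002718, -0.003026) = 221.9° ≈ 222°.

222°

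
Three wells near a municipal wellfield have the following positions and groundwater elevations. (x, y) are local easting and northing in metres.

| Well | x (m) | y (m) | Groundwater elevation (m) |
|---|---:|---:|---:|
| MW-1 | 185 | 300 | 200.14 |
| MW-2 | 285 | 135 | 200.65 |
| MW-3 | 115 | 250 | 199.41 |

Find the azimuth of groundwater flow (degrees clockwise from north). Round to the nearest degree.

256°

Differences from MW-1: to MW-2 (Δx, Δy, Δh) = (100, -165, +0.51); to MW-3 = (-70, -50, -0.73).
Solve a·Δx + b·Δy = Δh: det = 100·(-50) − (-70)·(-165) = -16550.
∂h/∂x = [(+0.51)·(-50) − (-0.73)·(-165)] / -16550 = +0.008819
∂h/∂y = [100·(-0.73) − (-70)·(+0.51)] / -16550 = +0.002254
Flow direction (−∇h) has components (-0.008819 E, -0.002254 N).
Azimuth = atan2(E, N) = atan2(-0.008819, -0.002254) = 255.7° ≈ 256°.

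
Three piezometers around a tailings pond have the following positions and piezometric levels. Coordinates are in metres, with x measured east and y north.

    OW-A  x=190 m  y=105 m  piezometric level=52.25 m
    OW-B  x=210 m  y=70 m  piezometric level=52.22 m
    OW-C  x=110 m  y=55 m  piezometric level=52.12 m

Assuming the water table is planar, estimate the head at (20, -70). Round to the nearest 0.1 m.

Three-point gradient (reference OW-A): Δ to OW-B = (20, -35, -0.03), Δ to OW-C = (-80, -50, -0.13).
∂h/∂x = +0.0008026, ∂h/∂y = +0.001316 (det = -3800).
h(20, -70) = 52.25 + (+0.0008026)·(-170) + (+0.001316)·(-175) = 52.25 -0.136 -0.230 = 51.883 m.

51.9 m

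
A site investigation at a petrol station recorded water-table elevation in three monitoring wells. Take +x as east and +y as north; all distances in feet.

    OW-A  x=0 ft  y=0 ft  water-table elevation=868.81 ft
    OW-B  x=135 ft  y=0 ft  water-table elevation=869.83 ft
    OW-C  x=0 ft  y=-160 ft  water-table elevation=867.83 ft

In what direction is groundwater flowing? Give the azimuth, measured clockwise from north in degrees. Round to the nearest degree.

∂h/∂x = (869.83 − 868.81) / (135 − 0) = +0.007556
∂h/∂y = (867.83 − 868.81) / (-160 − 0) = +0.006125
Flow direction (−∇h) has components (-0.007556 E, -0.006125 N).
Azimuth = atan2(E, N) = atan2(-0.007556, -0.006125) = 231.0° ≈ 231°.

231°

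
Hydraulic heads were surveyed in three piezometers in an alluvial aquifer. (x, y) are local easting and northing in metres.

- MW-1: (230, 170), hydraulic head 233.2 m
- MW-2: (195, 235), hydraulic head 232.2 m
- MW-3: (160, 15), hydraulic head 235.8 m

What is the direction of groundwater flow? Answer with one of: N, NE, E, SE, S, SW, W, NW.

N

Taking MW-1 as reference: MW-2−MW-1 = (-35, 65, -1.0); MW-3−MW-1 = (-70, -155, +2.6).
Solve a·Δx + b·Δy = Δh: det = (-35)·(-155) − (-70)·65 = 9975.
∂h/∂x = [(-1.0)·(-155) − (+2.6)·65] / 9975 = -0.001404
∂h/∂y = [(-35)·(+2.6) − (-70)·(-1.0)] / 9975 = -0.01614
Flow = −∇h = (+0.001404 east, +0.01614 north), which points north.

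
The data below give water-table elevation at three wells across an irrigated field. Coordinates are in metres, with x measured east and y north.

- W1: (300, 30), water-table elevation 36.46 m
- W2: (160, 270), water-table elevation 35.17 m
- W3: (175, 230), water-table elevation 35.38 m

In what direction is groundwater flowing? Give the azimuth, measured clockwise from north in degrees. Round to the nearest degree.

Three-point gradient (reference W1): Δ to W2 = (-140, 240, -1.29), Δ to W3 = (-125, 200, -1.08).
∂h/∂x = +0.0006000, ∂h/∂y = -0.005025 (det = 2000).
Flow direction (−∇h) has components (-0.0006000 E, +0.005025 N).
Azimuth = atan2(E, N) = atan2(-0.0006000, +0.005025) = 353.2° ≈ 353°.

353°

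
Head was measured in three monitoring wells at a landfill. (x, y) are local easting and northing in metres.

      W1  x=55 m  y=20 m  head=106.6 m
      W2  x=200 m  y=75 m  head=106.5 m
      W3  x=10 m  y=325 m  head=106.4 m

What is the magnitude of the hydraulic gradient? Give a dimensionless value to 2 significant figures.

With h = a·x + b·y + c and W1 as origin, the differences give:
  145·a + 55·b = -0.1
  (-45)·a + 305·b = -0.2
Eliminate b (×305 and ×55, subtract): 46700·a = -19.50 → a = ∂h/∂x = -0.0004176
Back-substitute: b = ∂h/∂y = -0.0007173.
|∇h| = √(-0.0004176² + -0.0007173²) = 0.00083

0.00083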